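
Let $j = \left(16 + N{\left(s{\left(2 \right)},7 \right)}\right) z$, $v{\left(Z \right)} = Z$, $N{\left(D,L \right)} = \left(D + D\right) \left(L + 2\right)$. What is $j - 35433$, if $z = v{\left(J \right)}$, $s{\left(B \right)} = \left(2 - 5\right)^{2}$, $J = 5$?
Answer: $-34543$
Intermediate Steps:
$s{\left(B \right)} = 9$ ($s{\left(B \right)} = \left(-3\right)^{2} = 9$)
$N{\left(D,L \right)} = 2 D \left(2 + L\right)$
$z = 5$
$j = 890$ ($j = \left(16 + 2 \cdot 9 \left(2 + 7\right)\right) 5 = \left(16 + 2 \cdot 9 \cdot 9\right) 5 = \left(16 + 162\right) 5 = 178 \cdot 5 = 890$)
$j - 35433 = 890 - 35433 = -34543$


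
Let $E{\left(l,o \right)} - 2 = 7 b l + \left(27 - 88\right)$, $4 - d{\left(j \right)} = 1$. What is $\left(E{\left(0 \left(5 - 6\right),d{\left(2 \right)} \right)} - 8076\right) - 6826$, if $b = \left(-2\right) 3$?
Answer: $-14961$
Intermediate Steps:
$b = -6$
$d{\left(j \right)} = 3$ ($d{\left(j \right)} = 4 - 1 = 3$)
$E{\left(l,o \right)} = -59 - 42 l$ ($E{\left(l,o \right)} = 2 + \left(7 \left(-6\right) l + \left(27 - 88\right)\right) = 2 - \left(61 + 42 l\right) = -59 - 42 l$)
$\left(E{\left(0 \left(5 - 6\right),d{\left(2 \right)} \right)} - 8076\right) - 6826 = \left(\left(-59 - 42 \cdot 0 \left(5 - 6\right)\right) - 8076\right) - 6826 = \left(\left(-59 - 42 \cdot 0 \left(-1\right)\right) - 8076\right) - 6826 = \left(\left(-59 - 0\right) - 8076\right) - 6826 = \left(\left(-59 + 0\right) - 8076\right) - 6826 = \left(-59 - 8076\right) - 6826 = -8135 - 6826 = -14961$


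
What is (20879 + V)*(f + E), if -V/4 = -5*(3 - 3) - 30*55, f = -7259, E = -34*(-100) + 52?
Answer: -104612553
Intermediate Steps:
E = 3452 (E = 3400 + 52 = 3452)
V = 6600 (V = -4*(-5*(3 - 3) - 30*55) = -4*(-5*0 - 1650) = -4*(0 - 1650) = -4*(-1650) = 6600)
(20879 + V)*(f + E) = (20879 + 6600)*(-7259 + 3452) = 27479*(-3807) = -104612553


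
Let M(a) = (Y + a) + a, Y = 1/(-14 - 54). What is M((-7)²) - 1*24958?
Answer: -1690481/68 ≈ -24860.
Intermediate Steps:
Y = -1/68 (Y = 1/(-68) = -1/68 ≈ -0.014706)
M(a) = -1/68 + 2*a (M(a) = (-1/68 + a) + a = -1/68 + 2*a)
M((-7)²) - 1*24958 = (-1/68 + 2*(-7)²) - 1*24958 = (-1/68 + 2*49) - 24958 = (-1/68 + 98) - 24958 = 6663/68 - 24958 = -1690481/68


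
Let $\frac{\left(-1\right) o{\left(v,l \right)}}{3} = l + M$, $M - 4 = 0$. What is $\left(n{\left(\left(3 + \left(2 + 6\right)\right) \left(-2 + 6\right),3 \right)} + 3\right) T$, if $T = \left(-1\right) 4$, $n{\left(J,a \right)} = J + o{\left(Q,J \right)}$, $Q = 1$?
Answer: $388$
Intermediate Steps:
$M = 4$ ($M = 4 + 0 = 4$)
$o{\left(v,l \right)} = -12 - 3 l$ ($o{\left(v,l \right)} = - 3 \left(l + 4\right) = - 3 \left(4 + l\right) = -12 - 3 l$)
$n{\left(J,a \right)} = -12 - 2 J$ ($n{\left(J,a \right)} = J - \left(12 + 3 J\right) = -12 - 2 J$)
$T = -4$
$\left(n{\left(\left(3 + \left(2 + 6\right)\right) \left(-2 + 6\right),3 \right)} + 3\right) T = \left(\left(-12 - 2 \left(3 + \left(2 + 6\right)\right) \left(-2 + 6\right)\right) + 3\right) \left(-4\right) = \left(\left(-12 - 2 \left(3 + 8\right) 4\right) + 3\right) \left(-4\right) = \left(\left(-12 - 2 \cdot 11 \cdot 4\right) + 3\right) \left(-4\right) = \left(\left(-12 - 88\right) + 3\right) \left(-4\right) = \left(-100 + 3\right) \left(-4\right) = \left(-97\right) \left(-4\right) = 388$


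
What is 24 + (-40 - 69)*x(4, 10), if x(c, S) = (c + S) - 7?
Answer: -739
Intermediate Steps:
x(c, S) = -7 + S + c (x(c, S) = (S + c) - 7 = -7 + S + c)
24 + (-40 - 69)*x(4, 10) = 24 + (-40 - 69)*(-7 + 10 + 4) = 24 - 109*7 = 24 - 763 = -739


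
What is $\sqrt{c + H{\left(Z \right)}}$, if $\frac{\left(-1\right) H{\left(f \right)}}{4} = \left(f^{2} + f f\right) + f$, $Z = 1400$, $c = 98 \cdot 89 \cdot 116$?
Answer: $2 i \sqrt{3668462} \approx 3830.6 i$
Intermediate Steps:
$c = 1011752$ ($c = 8722 \cdot 116 = 1011752$)
$H{\left(f \right)} = - 8 f^{2} - 4 f$ ($H{\left(f \right)} = - 4 \left(\left(f^{2} + f f\right) + f\right) = - 4 \left(\left(f^{2} + f^{2}\right) + f\right) = - 4 \left(2 f^{2} + f\right) = - 4 \left(f + 2 f^{2}\right) = - 8 f^{2} - 4 f$)
$\sqrt{c + H{\left(Z \right)}} = \sqrt{1011752 - 5600 \left(1 + 2 \cdot 1400\right)} = \sqrt{1011752 - 5600 \left(1 + 2800\right)} = \sqrt{1011752 - 5600 \cdot 2801} = \sqrt{1011752 - 15685600} = \sqrt{-14673848} = 2 i \sqrt{3668462}$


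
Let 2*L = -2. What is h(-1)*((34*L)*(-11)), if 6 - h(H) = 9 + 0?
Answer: -1122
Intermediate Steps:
L = -1 (L = (1/2)*(-2) = -1)
h(H) = -3 (h(H) = 6 - (9 + 0) = 6 - 1*9 = 6 - 9 = -3)
h(-1)*((34*L)*(-11)) = -3*34*(-1)*(-11) = -(-102)*(-11) = -3*374 = -1122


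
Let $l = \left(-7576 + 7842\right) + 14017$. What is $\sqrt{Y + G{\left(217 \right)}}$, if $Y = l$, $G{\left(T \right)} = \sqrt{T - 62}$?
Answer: $\sqrt{14283 + \sqrt{155}} \approx 119.56$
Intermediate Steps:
$G{\left(T \right)} = \sqrt{-62 + T}$
$l = 14283$ ($l = 266 + 14017 = 14283$)
$Y = 14283$
$\sqrt{Y + G{\left(217 \right)}} = \sqrt{14283 + \sqrt{-62 + 217}} = \sqrt{14283 + \sqrt{155}}$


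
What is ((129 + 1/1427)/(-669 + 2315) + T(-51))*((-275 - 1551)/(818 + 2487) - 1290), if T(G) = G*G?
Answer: -13029399047748388/3881461405 ≈ -3.3568e+6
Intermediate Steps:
T(G) = G²
((129 + 1/1427)/(-669 + 2315) + T(-51))*((-275 - 1551)/(818 + 2487) - 1290) = ((129 + 1/1427)/(-669 + 2315) + (-51)²)*((-275 - 1551)/(818 + 2487) - 1290) = ((129 + 1/1427)/1646 + 2601)*(-1826/3305 - 1290) = ((184084/1427)*(1/1646) + 2601)*(-1826*1/3305 - 1290) = (92042/1174421 + 2601)*(-1826/3305 - 1290) = (3054761063/1174421)*(-4265276/3305) = -13029399047748388/3881461405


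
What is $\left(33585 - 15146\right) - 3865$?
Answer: $14574$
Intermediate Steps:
$\left(33585 - 15146\right) - 3865 = 18439 - 3865 = 14574$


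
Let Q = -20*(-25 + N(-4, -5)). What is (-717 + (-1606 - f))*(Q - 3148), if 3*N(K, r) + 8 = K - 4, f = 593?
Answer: 7410528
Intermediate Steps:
N(K, r) = -4 + K/3 (N(K, r) = -8/3 + (K - 4)/3 = -8/3 + (-4 + K)/3 = -8/3 + (-4/3 + K/3) = -4 + K/3)
Q = 1820/3 (Q = -20*(-25 + (-4 + (⅓)*(-4))) = -20*(-25 + (-4 - 4/3)) = -20*(-25 - 16/3) = -20*(-91/3) = 1820/3 ≈ 606.67)
(-717 + (-1606 - f))*(Q - 3148) = (-717 + (-1606 - 1*593))*(1820/3 - 3148) = (-717 + (-1606 - 593))*(-7624/3) = (-717 - 2199)*(-7624/3) = -2916*(-7624/3) = 7410528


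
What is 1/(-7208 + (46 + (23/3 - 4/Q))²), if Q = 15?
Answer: -25/108911 ≈ -0.00022955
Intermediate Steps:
1/(-7208 + (46 + (23/3 - 4/Q))²) = 1/(-7208 + (46 + (23/3 - 4/15))²) = 1/(-7208 + (46 + 37/5)²) = 1/(-7208 + (267/5)²) = 1/(-7208 + 71289/25) = 1/(-108911/25) = -25/108911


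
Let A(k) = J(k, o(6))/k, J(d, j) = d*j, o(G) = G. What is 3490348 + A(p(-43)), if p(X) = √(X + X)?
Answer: 3490354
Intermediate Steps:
p(X) = √2*√X (p(X) = √(2*X) = √2*√X)
A(k) = 6 (A(k) = (k*6)/k = (6*k)/k = 6)
3490348 + A(p(-43)) = 3490348 + 6 = 3490354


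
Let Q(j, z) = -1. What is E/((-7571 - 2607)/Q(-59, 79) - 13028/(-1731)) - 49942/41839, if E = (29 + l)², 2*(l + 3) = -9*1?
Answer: -3388228075787/2950678069976 ≈ -1.1483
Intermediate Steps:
l = -15/2 (l = -3 + (-9*1)/2 = -3 + (½)*(-9) = -3 - 9/2 = -15/2 ≈ -7.5000)
E = 1849/4 (E = (29 - 15/2)² = (43/2)² = 1849/4 ≈ 462.25)
E/((-7571 - 2607)/Q(-59, 79) - 13028/(-1731)) - 49942/41839 = 1849/(4*((-7571 - 2607)/(-1) - 13028/(-1731))) - 49942/41839 = 1849/(4*(-10178*(-1) - 13028*(-1/1731))) - 49942*1/41839 = 1849/(4*(10178 + 13028/1731)) - 49942/41839 = 1849/(4*(17631146/1731)) - 49942/41839 = (1849/4)*(1731/17631146) - 49942/41839 = 3200619/70524584 - 49942/41839 = -3388228075787/2950678069976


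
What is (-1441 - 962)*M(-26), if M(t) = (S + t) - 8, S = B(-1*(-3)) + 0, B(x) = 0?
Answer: 81702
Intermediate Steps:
S = 0 (S = 0 + 0 = 0)
M(t) = -8 + t (M(t) = (0 + t) - 8 = t - 8 = -8 + t)
(-1441 - 962)*M(-26) = (-1441 - 962)*(-8 - 26) = -2403*(-34) = 81702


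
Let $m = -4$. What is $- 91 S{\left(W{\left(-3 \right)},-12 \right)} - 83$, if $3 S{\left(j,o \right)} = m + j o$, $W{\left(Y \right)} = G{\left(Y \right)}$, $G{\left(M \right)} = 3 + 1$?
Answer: $\frac{4483}{3} \approx 1494.3$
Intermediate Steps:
$G{\left(M \right)} = 4$
$W{\left(Y \right)} = 4$
$S{\left(j,o \right)} = - \frac{4}{3} + \frac{j o}{3}$ ($S{\left(j,o \right)} = \frac{-4 + j o}{3} = - \frac{4}{3} + \frac{j o}{3}$)
$- 91 S{\left(W{\left(-3 \right)},-12 \right)} - 83 = - 91 \left(- \frac{4}{3} + \frac{1}{3} \cdot 4 \left(-12\right)\right) - 83 = - 91 \left(- \frac{4}{3} - 16\right) - 83 = \left(-91\right) \left(- \frac{52}{3}\right) - 83 = \frac{4732}{3} - 83 = \frac{4483}{3}$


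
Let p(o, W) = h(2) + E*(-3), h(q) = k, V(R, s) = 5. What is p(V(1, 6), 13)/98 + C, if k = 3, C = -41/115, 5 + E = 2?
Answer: -1319/5635 ≈ -0.23407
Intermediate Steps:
E = -3 (E = -5 + 2 = -3)
C = -41/115 (C = -41*1/115 = -41/115 ≈ -0.35652)
h(q) = 3
p(o, W) = 12 (p(o, W) = 3 - 3*(-3) = 3 + 9 = 12)
p(V(1, 6), 13)/98 + C = 12/98 - 41/115 = (1/98)*12 - 41/115 = 6/49 - 41/115 = -1319/5635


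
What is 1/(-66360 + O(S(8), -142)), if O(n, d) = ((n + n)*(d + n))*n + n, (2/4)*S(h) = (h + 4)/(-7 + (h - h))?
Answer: -343/23935392 ≈ -1.4330e-5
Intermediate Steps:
S(h) = -8/7 - 2*h/7 (S(h) = 2*((h + 4)/(-7 + (h - h))) = 2*((4 + h)/(-7 + 0)) = 2*((4 + h)/(-7)) = 2*((4 + h)*(-⅐)) = 2*(-4/7 - h/7) = -8/7 - 2*h/7)
O(n, d) = n + 2*n²*(d + n) (O(n, d) = ((2*n)*(d + n))*n + n = (2*n*(d + n))*n + n = 2*n²*(d + n) + n = n + 2*n²*(d + n))
1/(-66360 + O(S(8), -142)) = 1/(-66360 + (-8/7 - 2/7*8)*(1 + 2*(-8/7 - 2/7*8)² + 2*(-142)*(-8/7 - 2/7*8))) = 1/(-66360 + (-8/7 - 16/7)*(1 + 2*(-8/7 - 16/7)² + 2*(-142)*(-8/7 - 16/7))) = 1/(-66360 - 24*(1 + 2*(-24/7)² + 2*(-142)*(-24/7))/7) = 1/(-66360 - 24*(1 + 2*(576/49) + 6816/7)/7) = 1/(-66360 - 24*(1 + 1152/49 + 6816/7)/7) = 1/(-66360 - 24/7*48913/49) = 1/(-66360 - 1173912/343) = 1/(-23935392/343) = -343/23935392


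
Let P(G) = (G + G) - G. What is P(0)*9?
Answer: 0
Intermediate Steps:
P(G) = G (P(G) = 2*G - G = G)
P(0)*9 = 0*9 = 0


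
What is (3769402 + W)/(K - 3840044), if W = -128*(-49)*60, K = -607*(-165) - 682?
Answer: -4145722/3740571 ≈ -1.1083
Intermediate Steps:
K = 99473 (K = 100155 - 682 = 99473)
W = 376320 (W = 6272*60 = 376320)
(3769402 + W)/(K - 3840044) = (3769402 + 376320)/(99473 - 3840044) = 4145722/(-3740571) = 4145722*(-1/3740571) = -4145722/3740571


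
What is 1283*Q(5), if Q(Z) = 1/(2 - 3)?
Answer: -1283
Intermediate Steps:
Q(Z) = -1 (Q(Z) = 1/(-1) = -1)
1283*Q(5) = 1283*(-1) = -1283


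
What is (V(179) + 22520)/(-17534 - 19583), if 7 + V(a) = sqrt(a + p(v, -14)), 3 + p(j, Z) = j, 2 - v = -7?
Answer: -22513/37117 - sqrt(185)/37117 ≈ -0.60691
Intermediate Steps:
v = 9 (v = 2 - 1*(-7) = 2 + 7 = 9)
p(j, Z) = -3 + j
V(a) = -7 + sqrt(6 + a) (V(a) = -7 + sqrt(a + (-3 + 9)) = -7 + sqrt(a + 6) = -7 + sqrt(6 + a))
(V(179) + 22520)/(-17534 - 19583) = ((-7 + sqrt(6 + 179)) + 22520)/(-17534 - 19583) = ((-7 + sqrt(185)) + 22520)/(-37117) = (22513 + sqrt(185))*(-1/37117) = -22513/37117 - sqrt(185)/37117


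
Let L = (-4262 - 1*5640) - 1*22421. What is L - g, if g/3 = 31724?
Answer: -127495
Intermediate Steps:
g = 95172 (g = 3*31724 = 95172)
L = -32323 (L = (-4262 - 5640) - 22421 = -9902 - 22421 = -32323)
L - g = -32323 - 1*95172 = -32323 - 95172 = -127495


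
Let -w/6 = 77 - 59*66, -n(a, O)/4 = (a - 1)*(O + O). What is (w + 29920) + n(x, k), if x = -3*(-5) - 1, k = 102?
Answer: 42214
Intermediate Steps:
x = 14 (x = 15 - 1 = 14)
n(a, O) = -8*O*(-1 + a) (n(a, O) = -4*(a - 1)*(O + O) = -4*(-1 + a)*2*O = -8*O*(-1 + a))
w = 22902 (w = -6*(77 - 59*66) = -6*(77 - 3894) = -6*(-3817) = 22902)
(w + 29920) + n(x, k) = (22902 + 29920) + 8*102*(1 - 1*14) = 52822 + 8*102*(1 - 14) = 52822 + 8*102*(-13) = 52822 - 10608 = 42214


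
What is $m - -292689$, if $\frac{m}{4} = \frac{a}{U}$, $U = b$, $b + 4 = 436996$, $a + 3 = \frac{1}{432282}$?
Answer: $\frac{13822514303387059}{47225943936} \approx 2.9269 \cdot 10^{5}$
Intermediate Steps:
$a = - \frac{1296845}{432282}$ ($a = -3 + \frac{1}{432282} = - \frac{1296845}{432282} \approx -3.0$)
$b = 436992$ ($b = -4 + 436996 = 436992$)
$U = 436992$
$m = - \frac{1296845}{47225943936}$ ($m = 4 \left(- \frac{1296845}{432282 \cdot 436992}\right) = 4 \left(\left(- \frac{1296845}{432282}\right) \frac{1}{436992}\right) = 4 \left(- \frac{1296845}{188903775744}\right) = - \frac{1296845}{47225943936} \approx -2.746 \cdot 10^{-5}$)
$m - -292689 = - \frac{1296845}{47225943936} - -292689 = - \frac{1296845}{47225943936} + 292689 = \frac{13822514303387059}{47225943936}$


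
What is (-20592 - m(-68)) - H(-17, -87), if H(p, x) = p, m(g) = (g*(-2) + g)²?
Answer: -25199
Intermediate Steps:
m(g) = g² (m(g) = (-2*g + g)² = (-g)² = g²)
(-20592 - m(-68)) - H(-17, -87) = (-20592 - 1*(-68)²) - 1*(-17) = (-20592 - 1*4624) + 17 = (-20592 - 4624) + 17 = -25216 + 17 = -25199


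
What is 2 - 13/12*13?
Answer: -145/12 ≈ -12.083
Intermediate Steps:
2 - 13/12*13 = 2 - 169/12 = -145/12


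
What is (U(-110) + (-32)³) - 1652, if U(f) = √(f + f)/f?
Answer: -34420 - I*√55/55 ≈ -34420.0 - 0.13484*I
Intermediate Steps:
U(f) = √2/√f (U(f) = √(2*f)/f = (√2*√f)/f = √2/√f)
(U(-110) + (-32)³) - 1652 = (√2/√(-110) + (-32)³) - 1652 = (√2*(-I*√110/110) - 32768) - 1652 = (-I*√55/55 - 32768) - 1652 = (-32768 - I*√55/55) - 1652 = -34420 - I*√55/55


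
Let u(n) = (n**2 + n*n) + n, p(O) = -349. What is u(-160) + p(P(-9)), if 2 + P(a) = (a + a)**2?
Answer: 50691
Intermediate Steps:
P(a) = -2 + 4*a**2 (P(a) = -2 + (a + a)**2 = -2 + (2*a)**2 = -2 + 4*a**2)
u(n) = n + 2*n**2 (u(n) = (n**2 + n**2) + n = 2*n**2 + n = n + 2*n**2)
u(-160) + p(P(-9)) = -160*(1 + 2*(-160)) - 349 = -160*(1 - 320) - 349 = -160*(-319) - 349 = 51040 - 349 = 50691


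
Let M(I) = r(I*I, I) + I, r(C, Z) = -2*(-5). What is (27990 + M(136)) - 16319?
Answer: 11817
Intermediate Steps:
r(C, Z) = 10
M(I) = 10 + I
(27990 + M(136)) - 16319 = (27990 + (10 + 136)) - 16319 = (27990 + 146) - 16319 = 28136 - 16319 = 11817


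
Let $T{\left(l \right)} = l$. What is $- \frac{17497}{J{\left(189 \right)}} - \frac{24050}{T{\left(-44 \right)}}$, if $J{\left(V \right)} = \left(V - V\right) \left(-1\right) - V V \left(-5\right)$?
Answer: $\frac{2147340191}{3929310} \approx 546.49$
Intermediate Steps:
$J{\left(V \right)} = 5 V^{2}$ ($J{\left(V \right)} = 0 \left(-1\right) - V^{2} \left(-5\right) = 0 - - 5 V^{2} = 0 + 5 V^{2} = 5 V^{2}$)
$- \frac{17497}{J{\left(189 \right)}} - \frac{24050}{T{\left(-44 \right)}} = - \frac{17497}{5 \cdot 189^{2}} - \frac{24050}{-44} = - \frac{17497}{5 \cdot 35721} - - \frac{12025}{22} = - \frac{17497}{178605} + \frac{12025}{22} = \frac{2147340191}{3929310}$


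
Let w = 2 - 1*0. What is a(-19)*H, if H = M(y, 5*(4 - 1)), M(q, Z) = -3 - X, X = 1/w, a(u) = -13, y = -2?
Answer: 91/2 ≈ 45.500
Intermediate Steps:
w = 2 (w = 2 + 0 = 2)
X = 1/2 ≈ 0.50000
M(q, Z) = -7/2 (M(q, Z) = -3 - 1*1/2 = -3 - 1/2 = -7/2)
H = -7/2 ≈ -3.5000
a(-19)*H = -13*(-7/2) = 91/2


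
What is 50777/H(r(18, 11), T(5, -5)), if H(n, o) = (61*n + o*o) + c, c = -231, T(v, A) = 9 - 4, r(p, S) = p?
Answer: 50777/892 ≈ 56.925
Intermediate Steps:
T(v, A) = 5
H(n, o) = -231 + o² + 61*n (H(n, o) = (61*n + o*o) - 231 = (61*n + o²) - 231 = (o² + 61*n) - 231 = -231 + o² + 61*n)
50777/H(r(18, 11), T(5, -5)) = 50777/(-231 + 5² + 61*18) = 50777/(-231 + 25 + 1098) = 50777/892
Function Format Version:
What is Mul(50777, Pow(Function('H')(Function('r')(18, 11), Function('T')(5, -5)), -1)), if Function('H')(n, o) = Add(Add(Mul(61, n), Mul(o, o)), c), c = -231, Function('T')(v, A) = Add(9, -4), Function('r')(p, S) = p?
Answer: Rational(50777, 892) ≈ 56.925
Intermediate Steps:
Function('T')(v, A) = 5
Function('H')(n, o) = Add(-231, Pow(o, 2), Mul(61, n)) (Function('H')(n, o) = Add(Add(Mul(61, n), Mul(o, o)), -231) = Add(Add(Mul(61, n), Pow(o, 2)), -231) = Add(Add(Pow(o, 2), Mul(61, n)), -231) = Add(-231, Pow(o, 2), Mul(61, n)))
Mul(50777, Pow(Function('H')(Function('r')(18, 11), Function('T')(5, -5)), -1)) = Mul(50777, Pow(Add(-231, Pow(5, 2), Mul(61, 18)), -1)) = Mul(50777, Pow(Add(-231, 25, 1098), -1)) = Mul(50777, Pow(892, -1)) = Mul(50777, Rational(1, 892)) = Rational(50777, 892)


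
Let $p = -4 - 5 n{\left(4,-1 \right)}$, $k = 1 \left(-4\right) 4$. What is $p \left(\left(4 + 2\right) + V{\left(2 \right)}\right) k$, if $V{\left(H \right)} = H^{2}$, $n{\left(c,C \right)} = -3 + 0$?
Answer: $-1760$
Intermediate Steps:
$n{\left(c,C \right)} = -3$
$k = -16$ ($k = \left(-4\right) 4 = -16$)
$p = 11$ ($p = -4 - -15 = -4 + 15 = 11$)
$p \left(\left(4 + 2\right) + V{\left(2 \right)}\right) k = 11 \left(\left(4 + 2\right) + 2^{2}\right) \left(-16\right) = 11 \left(6 + 4\right) \left(-16\right) = 11 \cdot 10 \left(-16\right) = 110 \left(-16\right) = -1760$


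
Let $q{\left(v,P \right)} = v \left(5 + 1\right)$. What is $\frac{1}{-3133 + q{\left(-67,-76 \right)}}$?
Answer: $- \frac{1}{3535} \approx -0.00028289$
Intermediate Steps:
$q{\left(v,P \right)} = 6 v$ ($q{\left(v,P \right)} = v 6 = 6 v$)
$\frac{1}{-3133 + q{\left(-67,-76 \right)}} = \frac{1}{-3133 + 6 \left(-67\right)} = \frac{1}{-3133 - 402} = \frac{1}{-3535} = - \frac{1}{3535}$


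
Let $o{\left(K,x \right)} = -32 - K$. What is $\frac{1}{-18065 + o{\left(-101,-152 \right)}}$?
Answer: $- \frac{1}{17996} \approx -5.5568 \cdot 10^{-5}$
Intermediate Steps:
$\frac{1}{-18065 + o{\left(-101,-152 \right)}} = \frac{1}{-18065 - -69} = \frac{1}{-18065 + \left(-32 + 101\right)} = \frac{1}{-18065 + 69} = \frac{1}{-17996} = - \frac{1}{17996}$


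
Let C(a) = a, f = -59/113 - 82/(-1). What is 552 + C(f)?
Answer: 71583/113 ≈ 633.48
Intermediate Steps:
f = 9207/113 (f = -59*1/113 - 82*(-1) = -59/113 + 82 = 9207/113 ≈ 81.478)
552 + C(f) = 552 + 9207/113 = 71583/113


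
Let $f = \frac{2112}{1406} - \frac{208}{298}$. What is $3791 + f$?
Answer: $\frac{397180109}{104747} \approx 3791.8$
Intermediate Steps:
$f = \frac{84232}{104747}$ ($f = 2112 \cdot \frac{1}{1406} - \frac{104}{149} = \frac{1056}{703} - \frac{104}{149} = \frac{84232}{104747} \approx 0.80415$)
$3791 + f = 3791 + \frac{84232}{104747} = \frac{397180109}{104747}$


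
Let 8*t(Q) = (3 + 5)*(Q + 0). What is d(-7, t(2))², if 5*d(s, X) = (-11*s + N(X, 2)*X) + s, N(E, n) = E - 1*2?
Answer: 196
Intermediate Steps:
N(E, n) = -2 + E (N(E, n) = E - 2 = -2 + E)
t(Q) = Q (t(Q) = ((3 + 5)*(Q + 0))/8 = (8*Q)/8 = Q)
d(s, X) = -2*s + X*(-2 + X)/5 (d(s, X) = ((-11*s + (-2 + X)*X) + s)/5 = ((-11*s + X*(-2 + X)) + s)/5 = (-10*s + X*(-2 + X))/5 = -2*s + X*(-2 + X)/5)
d(-7, t(2))² = (-2*(-7) + (⅕)*2*(-2 + 2))² = (14 + (⅕)*2*0)² = (14 + 0)² = 14² = 196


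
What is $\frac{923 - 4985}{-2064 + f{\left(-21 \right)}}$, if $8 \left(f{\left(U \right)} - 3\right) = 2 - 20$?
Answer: $\frac{5416}{2751} \approx 1.9687$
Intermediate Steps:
$f{\left(U \right)} = \frac{3}{4}$ ($f{\left(U \right)} = 3 + \frac{2 - 20}{8} = 3 + \frac{1}{8} \left(-18\right) = 3 - \frac{9}{4} = \frac{3}{4}$)
$\frac{923 - 4985}{-2064 + f{\left(-21 \right)}} = \frac{923 - 4985}{-2064 + \frac{3}{4}} = - \frac{4062}{- \frac{8253}{4}} = \left(-4062\right) \left(- \frac{4}{8253}\right) = \frac{5416}{2751}$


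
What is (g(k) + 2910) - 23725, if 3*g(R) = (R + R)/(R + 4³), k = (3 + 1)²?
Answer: -312223/15 ≈ -20815.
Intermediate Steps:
k = 16 (k = 4² = 16)
g(R) = 2*R/(3*(64 + R)) (g(R) = ((R + R)/(R + 4³))/3 = ((2*R)/(R + 64))/3 = ((2*R)/(64 + R))/3 = (2*R/(64 + R))/3 = 2*R/(3*(64 + R)))
(g(k) + 2910) - 23725 = ((⅔)*16/(64 + 16) + 2910) - 23725 = ((⅔)*16/80 + 2910) - 23725 = ((⅔)*16*(1/80) + 2910) - 23725 = (2/15 + 2910) - 23725 = 43652/15 - 23725 = -312223/15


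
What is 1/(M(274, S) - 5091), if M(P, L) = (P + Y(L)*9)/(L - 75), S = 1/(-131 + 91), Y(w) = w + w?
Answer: -3001/15289033 ≈ -0.00019628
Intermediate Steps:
Y(w) = 2*w
S = -1/40 (S = 1/(-40) = -1/40 ≈ -0.025000)
M(P, L) = (P + 18*L)/(-75 + L) (M(P, L) = (P + (2*L)*9)/(L - 75) = (P + 18*L)/(-75 + L))
1/(M(274, S) - 5091) = 1/((274 + 18*(-1/40))/(-75 - 1/40) - 5091) = 1/((274 - 9/20)/(-3001/40) - 5091) = 1/(-40/3001*5471/20 - 5091) = 1/(-10942/3001 - 5091) = 1/(-15289033/3001) = -3001/15289033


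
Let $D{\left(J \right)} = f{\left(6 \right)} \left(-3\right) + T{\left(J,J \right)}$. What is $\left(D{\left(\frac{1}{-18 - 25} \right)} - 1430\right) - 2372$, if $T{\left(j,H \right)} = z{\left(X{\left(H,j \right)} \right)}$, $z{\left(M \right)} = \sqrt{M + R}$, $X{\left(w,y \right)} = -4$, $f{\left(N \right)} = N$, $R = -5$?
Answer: $-3820 + 3 i \approx -3820.0 + 3.0 i$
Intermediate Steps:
$z{\left(M \right)} = \sqrt{-5 + M}$ ($z{\left(M \right)} = \sqrt{M - 5} = \sqrt{-5 + M}$)
$T{\left(j,H \right)} = 3 i$ ($T{\left(j,H \right)} = \sqrt{-5 - 4} = \sqrt{-9} = 3 i$)
$D{\left(J \right)} = -18 + 3 i$ ($D{\left(J \right)} = 6 \left(-3\right) + 3 i = -18 + 3 i$)
$\left(D{\left(\frac{1}{-18 - 25} \right)} - 1430\right) - 2372 = \left(\left(-18 + 3 i\right) - 1430\right) - 2372 = \left(-1448 + 3 i\right) - 2372 = -3820 + 3 i$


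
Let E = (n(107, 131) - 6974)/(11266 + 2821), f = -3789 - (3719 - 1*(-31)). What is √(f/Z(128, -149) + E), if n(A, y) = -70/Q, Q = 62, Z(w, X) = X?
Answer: √212123840062253386/65067853 ≈ 7.0783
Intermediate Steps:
n(A, y) = -35/31 (n(A, y) = -70/62 = -70*1/62 = -35/31)
f = -7539 (f = -3789 - (3719 + 31) = -3789 - 1*3750 = -3789 - 3750 = -7539)
E = -216229/436697 (E = (-35/31 - 6974)/(11266 + 2821) = -216229/31/14087 = -216229/31*1/14087 = -216229/436697 ≈ -0.49515)
√(f/Z(128, -149) + E) = √(-7539/(-149) - 216229/436697) = √(-7539*(-1/149) - 216229/436697) = √(7539/149 - 216229/436697) = √(3260040562/65067853) = √212123840062253386/65067853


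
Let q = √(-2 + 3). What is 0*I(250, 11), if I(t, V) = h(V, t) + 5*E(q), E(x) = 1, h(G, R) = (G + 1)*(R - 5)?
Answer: 0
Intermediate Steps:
h(G, R) = (1 + G)*(-5 + R)
q = 1 (q = √1 = 1)
I(t, V) = t - 5*V + V*t (I(t, V) = (-5 + t - 5*V + V*t) + 5*1 = (-5 + t - 5*V + V*t) + 5 = t - 5*V + V*t)
0*I(250, 11) = 0*(250 - 5*11 + 11*250) = 0*(250 - 55 + 2750) = 0*2945 = 0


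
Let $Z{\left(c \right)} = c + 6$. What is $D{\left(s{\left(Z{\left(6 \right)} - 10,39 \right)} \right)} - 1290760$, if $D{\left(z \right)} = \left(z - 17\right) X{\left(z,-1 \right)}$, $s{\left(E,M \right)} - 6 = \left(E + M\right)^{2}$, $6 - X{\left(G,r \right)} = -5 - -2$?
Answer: $-1275730$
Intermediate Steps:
$Z{\left(c \right)} = 6 + c$
$X{\left(G,r \right)} = 9$ ($X{\left(G,r \right)} = 6 - \left(-5 - -2\right) = 6 - \left(-5 + 2\right) = 6 - -3 = 6 + 3 = 9$)
$s{\left(E,M \right)} = 6 + \left(E + M\right)^{2}$
$D{\left(z \right)} = -153 + 9 z$ ($D{\left(z \right)} = \left(z - 17\right) 9 = \left(-17 + z\right) 9 = -153 + 9 z$)
$D{\left(s{\left(Z{\left(6 \right)} - 10,39 \right)} \right)} - 1290760 = \left(-153 + 9 \left(6 + \left(\left(\left(6 + 6\right) - 10\right) + 39\right)^{2}\right)\right) - 1290760 = \left(-153 + 9 \left(6 + \left(\left(12 - 10\right) + 39\right)^{2}\right)\right) - 1290760 = \left(-153 + 9 \left(6 + \left(2 + 39\right)^{2}\right)\right) - 1290760 = \left(-153 + 9 \left(6 + 41^{2}\right)\right) - 1290760 = \left(-153 + 9 \left(6 + 1681\right)\right) - 1290760 = \left(-153 + 9 \cdot 1687\right) - 1290760 = \left(-153 + 15183\right) - 1290760 = 15030 - 1290760 = -1275730$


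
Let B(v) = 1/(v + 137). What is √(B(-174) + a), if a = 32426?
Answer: √44391157/37 ≈ 180.07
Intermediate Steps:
B(v) = 1/(137 + v)
√(B(-174) + a) = √(1/(137 - 174) + 32426) = √(1/(-37) + 32426) = √(-1/37 + 32426) = √(1199761/37) = √44391157/37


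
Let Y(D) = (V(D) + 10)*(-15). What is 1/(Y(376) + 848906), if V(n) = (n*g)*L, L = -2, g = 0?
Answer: 1/848756 ≈ 1.1782e-6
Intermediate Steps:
V(n) = 0 (V(n) = (n*0)*(-2) = 0*(-2) = 0)
Y(D) = -150 (Y(D) = (0 + 10)*(-15) = 10*(-15) = -150)
1/(Y(376) + 848906) = 1/(-150 + 848906) = 1/848756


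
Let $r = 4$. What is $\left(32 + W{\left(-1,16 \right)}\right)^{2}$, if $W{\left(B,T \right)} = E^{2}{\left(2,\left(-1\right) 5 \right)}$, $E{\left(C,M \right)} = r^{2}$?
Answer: $82944$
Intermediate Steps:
$E{\left(C,M \right)} = 16$ ($E{\left(C,M \right)} = 4^{2} = 16$)
$W{\left(B,T \right)} = 256$ ($W{\left(B,T \right)} = 16^{2} = 256$)
$\left(32 + W{\left(-1,16 \right)}\right)^{2} = \left(32 + 256\right)^{2} = 288^{2} = 82944$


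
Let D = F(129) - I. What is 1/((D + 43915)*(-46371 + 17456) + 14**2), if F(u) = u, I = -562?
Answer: -1/1289782294 ≈ -7.7532e-10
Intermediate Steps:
D = 691 (D = 129 - 1*(-562) = 129 + 562 = 691)
1/((D + 43915)*(-46371 + 17456) + 14**2) = 1/((691 + 43915)*(-46371 + 17456) + 14**2) = 1/(44606*(-28915) + 196) = 1/(-1289782490 + 196) = 1/(-1289782294) = -1/1289782294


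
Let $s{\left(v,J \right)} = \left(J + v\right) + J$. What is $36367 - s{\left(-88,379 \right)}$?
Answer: $35697$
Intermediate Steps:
$s{\left(v,J \right)} = v + 2 J$
$36367 - s{\left(-88,379 \right)} = 36367 - \left(-88 + 2 \cdot 379\right) = 36367 - \left(-88 + 758\right) = 36367 - 670 = 35697$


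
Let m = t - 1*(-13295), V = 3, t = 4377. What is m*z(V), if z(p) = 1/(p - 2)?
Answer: 17672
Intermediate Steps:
m = 17672 (m = 4377 - 1*(-13295) = 4377 + 13295 = 17672)
z(p) = 1/(-2 + p)
m*z(V) = 17672/(-2 + 3) = 17672/1 = 17672*1 = 17672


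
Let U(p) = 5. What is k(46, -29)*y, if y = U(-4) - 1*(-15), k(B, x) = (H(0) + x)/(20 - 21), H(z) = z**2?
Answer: 580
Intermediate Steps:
k(B, x) = -x (k(B, x) = (0**2 + x)/(20 - 21) = (0 + x)/(-1) = x*(-1) = -x)
y = 20 (y = 5 - 1*(-15) = 5 + 15 = 20)
k(46, -29)*y = -1*(-29)*20 = 29*20 = 580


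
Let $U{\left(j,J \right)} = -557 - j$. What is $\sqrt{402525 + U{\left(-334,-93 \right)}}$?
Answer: $\sqrt{402302} \approx 634.27$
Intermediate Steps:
$\sqrt{402525 + U{\left(-334,-93 \right)}} = \sqrt{402525 - 223} = \sqrt{402302}$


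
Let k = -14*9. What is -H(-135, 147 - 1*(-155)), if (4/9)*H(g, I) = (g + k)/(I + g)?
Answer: 2349/668 ≈ 3.5165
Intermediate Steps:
k = -126
H(g, I) = 9*(-126 + g)/(4*(I + g)) (H(g, I) = 9*((g - 126)/(I + g))/4 = 9*((-126 + g)/(I + g))/4 = 9*(-126 + g)/(4*(I + g)))
-H(-135, 147 - 1*(-155)) = -9*(-126 - 135)/(4*((147 - 1*(-155)) - 135)) = -9*(-261)/(4*((147 + 155) - 135)) = -9*(-261)/(4*(302 - 135)) = -9*(-261)/(4*167) = -1*(-2349/668) = 2349/668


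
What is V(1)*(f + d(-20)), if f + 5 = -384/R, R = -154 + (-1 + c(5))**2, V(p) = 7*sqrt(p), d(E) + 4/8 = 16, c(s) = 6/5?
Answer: 233401/2566 ≈ 90.959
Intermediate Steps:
c(s) = 6/5 (c(s) = 6*(1/5) = 6/5)
d(E) = 31/2 (d(E) = -1/2 + 16 = 31/2)
R = -3849/25 (R = -154 + (-1 + 6/5)**2 = -154 + (1/5)**2 = -154 + 1/25 = -3849/25 ≈ -153.96)
f = -3215/1283 (f = -5 - 384/(-3849/25) = -5 - 384*(-25/3849) = -5 + 3200/1283 = -3215/1283 ≈ -2.5058)
V(1)*(f + d(-20)) = (7*sqrt(1))*(-3215/1283 + 31/2) = (7*1)*(33343/2566) = 7*(33343/2566) = 233401/2566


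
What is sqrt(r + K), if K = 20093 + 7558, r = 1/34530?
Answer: sqrt(32968865240430)/34530 ≈ 166.29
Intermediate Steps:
r = 1/34530 ≈ 2.8960e-5
K = 27651
sqrt(r + K) = sqrt(1/34530 + 27651) = sqrt(954789031/34530) = sqrt(32968865240430)/34530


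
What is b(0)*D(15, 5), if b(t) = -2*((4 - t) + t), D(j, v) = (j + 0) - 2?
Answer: -104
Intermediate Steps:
D(j, v) = -2 + j (D(j, v) = j - 2 = -2 + j)
b(t) = -8 (b(t) = -2*4 = -8)
b(0)*D(15, 5) = -8*(-2 + 15) = -8*13 = -104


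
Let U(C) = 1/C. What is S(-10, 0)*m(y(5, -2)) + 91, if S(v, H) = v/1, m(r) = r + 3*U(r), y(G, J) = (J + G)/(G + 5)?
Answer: -12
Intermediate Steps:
y(G, J) = (G + J)/(5 + G)
m(r) = r + 3/r
S(v, H) = v (S(v, H) = v*1 = v)
S(-10, 0)*m(y(5, -2)) + 91 = -10*((5 - 2)/(5 + 5) + 3/(((5 - 2)/(5 + 5)))) + 91 = -10*(3/10 + 3/((3/10))) + 91 = -10*((⅒)*3 + 3/(((⅒)*3))) + 91 = -10*(3/10 + 3/(3/10)) + 91 = -10*(3/10 + 3*(10/3)) + 91 = -10*(3/10 + 10) + 91 = -10*103/10 + 91 = -103 + 91 = -12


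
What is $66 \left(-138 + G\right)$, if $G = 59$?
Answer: $-5214$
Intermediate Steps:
$66 \left(-138 + G\right) = 66 \left(-138 + 59\right) = 66 \left(-79\right) = -5214$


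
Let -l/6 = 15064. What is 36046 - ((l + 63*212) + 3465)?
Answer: 109609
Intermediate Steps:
l = -90384 (l = -6*15064 = -90384)
36046 - ((l + 63*212) + 3465) = 36046 - ((-90384 + 63*212) + 3465) = 36046 - ((-90384 + 13356) + 3465) = 36046 - (-77028 + 3465) = 36046 - 1*(-73563) = 36046 + 73563 = 109609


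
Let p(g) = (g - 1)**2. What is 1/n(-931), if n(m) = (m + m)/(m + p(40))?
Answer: -295/931 ≈ -0.31686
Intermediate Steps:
p(g) = (-1 + g)**2
n(m) = 2*m/(1521 + m) (n(m) = (m + m)/(m + (-1 + 40)**2) = (2*m)/(m + 39**2) = (2*m)/(m + 1521) = (2*m)/(1521 + m) = 2*m/(1521 + m))
1/n(-931) = 1/(2*(-931)/(1521 - 931)) = 1/(2*(-931)/590) = 1/(2*(-931)*(1/590)) = 1/(-931/295) = -295/931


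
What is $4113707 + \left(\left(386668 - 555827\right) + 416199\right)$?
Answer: $4360747$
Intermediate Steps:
$4113707 + \left(\left(386668 - 555827\right) + 416199\right) = 4113707 + \left(-169159 + 416199\right) = 4113707 + 247040 = 4360747$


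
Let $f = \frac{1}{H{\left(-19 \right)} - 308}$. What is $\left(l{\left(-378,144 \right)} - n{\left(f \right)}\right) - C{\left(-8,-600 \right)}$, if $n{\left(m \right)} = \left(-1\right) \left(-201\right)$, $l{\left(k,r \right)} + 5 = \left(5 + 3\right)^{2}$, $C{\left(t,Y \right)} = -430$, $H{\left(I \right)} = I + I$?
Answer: $288$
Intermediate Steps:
$H{\left(I \right)} = 2 I$
$f = - \frac{1}{346}$ ($f = \frac{1}{2 \left(-19\right) - 308} = \frac{1}{-38 - 308} = \frac{1}{-346} = - \frac{1}{346} \approx -0.0028902$)
$l{\left(k,r \right)} = 59$ ($l{\left(k,r \right)} = -5 + \left(5 + 3\right)^{2} = -5 + 8^{2} = -5 + 64 = 59$)
$n{\left(m \right)} = 201$
$\left(l{\left(-378,144 \right)} - n{\left(f \right)}\right) - C{\left(-8,-600 \right)} = \left(59 - 201\right) - -430 = \left(59 - 201\right) + 430 = -142 + 430 = 288$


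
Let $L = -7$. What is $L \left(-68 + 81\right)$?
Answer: $-91$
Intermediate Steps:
$L \left(-68 + 81\right) = - 7 \left(-68 + 81\right) = \left(-7\right) 13 = -91$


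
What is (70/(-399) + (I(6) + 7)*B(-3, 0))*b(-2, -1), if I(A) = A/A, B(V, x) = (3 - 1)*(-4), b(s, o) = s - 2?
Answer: 14632/57 ≈ 256.70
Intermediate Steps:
b(s, o) = -2 + s
B(V, x) = -8 (B(V, x) = 2*(-4) = -8)
I(A) = 1
(70/(-399) + (I(6) + 7)*B(-3, 0))*b(-2, -1) = (70/(-399) + (1 + 7)*(-8))*(-2 - 2) = (70*(-1/399) + 8*(-8))*(-4) = (-10/57 - 64)*(-4) = -3658/57*(-4) = 14632/57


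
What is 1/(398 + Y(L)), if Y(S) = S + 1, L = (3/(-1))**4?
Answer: 1/480 ≈ 0.0020833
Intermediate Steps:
L = 81 (L = (3*(-1))**4 = (-3)**4 = 81)
Y(S) = 1 + S
1/(398 + Y(L)) = 1/(398 + (1 + 81)) = 1/(398 + 82) = 1/480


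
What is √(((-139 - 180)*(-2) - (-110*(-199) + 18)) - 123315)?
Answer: 9*I*√1785 ≈ 380.24*I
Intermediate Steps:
√(((-139 - 180)*(-2) - (-110*(-199) + 18)) - 123315) = √((-319*(-2) - (21890 + 18)) - 123315) = √((638 - 1*21908) - 123315) = √((638 - 21908) - 123315) = √(-21270 - 123315) = √(-144585) = 9*I*√1785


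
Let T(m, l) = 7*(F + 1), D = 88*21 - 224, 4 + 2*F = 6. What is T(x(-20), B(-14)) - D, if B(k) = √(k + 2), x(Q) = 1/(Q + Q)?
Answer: -1610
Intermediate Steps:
F = 1 (F = -2 + (½)*6 = -2 + 3 = 1)
D = 1624 (D = 1848 - 224 = 1624)
x(Q) = 1/(2*Q)
B(k) = √(2 + k)
T(m, l) = 14 (T(m, l) = 7*(1 + 1) = 7*2 = 14)
T(x(-20), B(-14)) - D = 14 - 1*1624 = 14 - 1624 = -1610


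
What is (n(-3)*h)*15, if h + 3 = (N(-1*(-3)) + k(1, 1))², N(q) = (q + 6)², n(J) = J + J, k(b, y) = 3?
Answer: -634770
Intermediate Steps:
n(J) = 2*J
N(q) = (6 + q)²
h = 7053 (h = -3 + ((6 - 1*(-3))² + 3)² = -3 + ((6 + 3)² + 3)² = -3 + (9² + 3)² = -3 + (81 + 3)² = -3 + 84² = -3 + 7056 = 7053)
(n(-3)*h)*15 = ((2*(-3))*7053)*15 = -6*7053*15 = -42318*15 = -634770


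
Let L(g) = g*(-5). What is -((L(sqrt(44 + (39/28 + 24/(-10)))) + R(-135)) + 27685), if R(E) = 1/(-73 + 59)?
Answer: -387589/14 + sqrt(210665)/14 ≈ -27652.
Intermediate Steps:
R(E) = -1/14 (R(E) = 1/(-14) = -1/14)
L(g) = -5*g
-((L(sqrt(44 + (39/28 + 24/(-10)))) + R(-135)) + 27685) = -((-5*sqrt(44 + (39/28 + 24/(-10))) - 1/14) + 27685) = -((-5*sqrt(44 + (39*(1/28) + 24*(-1/10))) - 1/14) + 27685) = -((-5*sqrt(44 + (39/28 - 12/5)) - 1/14) + 27685) = -((-5*sqrt(44 - 141/140) - 1/14) + 27685) = -((-sqrt(210665)/14 - 1/14) + 27685) = -((-1/14 - sqrt(210665)/14) + 27685) = -(387589/14 - sqrt(210665)/14) = -387589/14 + sqrt(210665)/14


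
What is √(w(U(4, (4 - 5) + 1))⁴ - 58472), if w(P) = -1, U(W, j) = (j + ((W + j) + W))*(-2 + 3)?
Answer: I*√58471 ≈ 241.81*I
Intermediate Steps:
U(W, j) = 2*W + 2*j (U(W, j) = (j + (j + 2*W))*1 = (2*W + 2*j)*1 = 2*W + 2*j)
√(w(U(4, (4 - 5) + 1))⁴ - 58472) = √((-1)⁴ - 58472) = √(1 - 58472) = √(-58471) = I*√58471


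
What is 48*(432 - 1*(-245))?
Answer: 32496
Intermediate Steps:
48*(432 - 1*(-245)) = 48*(432 + 245) = 48*677 = 32496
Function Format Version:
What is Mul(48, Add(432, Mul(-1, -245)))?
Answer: 32496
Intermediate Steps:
Mul(48, Add(432, Mul(-1, -245))) = Mul(48, Add(432, 245)) = Mul(48, 677) = 32496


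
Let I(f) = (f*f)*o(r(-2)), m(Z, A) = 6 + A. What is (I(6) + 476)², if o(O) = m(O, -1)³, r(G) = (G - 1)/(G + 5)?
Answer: 24760576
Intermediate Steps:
r(G) = (-1 + G)/(5 + G)
o(O) = 125 (o(O) = (6 - 1)³ = 5³ = 125)
I(f) = 125*f² (I(f) = (f*f)*125 = f²*125 = 125*f²)
(I(6) + 476)² = (125*6² + 476)² = (125*36 + 476)² = (4500 + 476)² = 4976² = 24760576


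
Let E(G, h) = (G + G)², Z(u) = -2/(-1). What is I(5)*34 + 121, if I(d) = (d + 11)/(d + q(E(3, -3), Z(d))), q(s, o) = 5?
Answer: 877/5 ≈ 175.40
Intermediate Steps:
Z(u) = 2 (Z(u) = -2*(-1) = 2)
E(G, h) = 4*G² (E(G, h) = (2*G)² = 4*G²)
I(d) = (11 + d)/(5 + d) (I(d) = (d + 11)/(d + 5) = (11 + d)/(5 + d))
I(5)*34 + 121 = ((11 + 5)/(5 + 5))*34 + 121 = (16/10)*34 + 121 = ((⅒)*16)*34 + 121 = (8/5)*34 + 121 = 272/5 + 121 = 877/5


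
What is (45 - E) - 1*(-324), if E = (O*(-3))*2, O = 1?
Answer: 375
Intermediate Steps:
E = -6 (E = (1*(-3))*2 = -3*2 = -6)
(45 - E) - 1*(-324) = (45 - 1*(-6)) - 1*(-324) = (45 + 6) + 324 = 51 + 324 = 375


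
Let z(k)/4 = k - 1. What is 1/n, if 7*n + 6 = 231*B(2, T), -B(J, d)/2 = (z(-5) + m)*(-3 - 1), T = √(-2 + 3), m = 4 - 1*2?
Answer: -7/40662 ≈ -0.00017215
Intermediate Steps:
m = 2 (m = 4 - 2 = 2)
z(k) = -4 + 4*k (z(k) = 4*(k - 1) = 4*(-1 + k) = -4 + 4*k)
T = 1 (T = √1 = 1)
B(J, d) = -176 (B(J, d) = -2*((-4 + 4*(-5)) + 2)*(-3 - 1) = -2*((-4 - 20) + 2)*(-4) = -2*(-24 + 2)*(-4) = -(-44)*(-4) = -2*88 = -176)
n = -40662/7 (n = -6/7 + (231*(-176))/7 = -6/7 + (⅐)*(-40656) = -6/7 - 5808 = -40662/7 ≈ -5808.9)
1/n = 1/(-40662/7) = -7/40662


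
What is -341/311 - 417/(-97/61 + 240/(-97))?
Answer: 759157270/7479239 ≈ 101.50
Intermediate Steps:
-341/311 - 417/(-97/61 + 240/(-97)) = -341*1/311 - 417/(-97*1/61 + 240*(-1/97)) = -341/311 - 417/(-97/61 - 240/97) = -341/311 - 417/(-24049/5917) = -341/311 - 417*(-5917/24049) = -341/311 + 2467389/24049 = 759157270/7479239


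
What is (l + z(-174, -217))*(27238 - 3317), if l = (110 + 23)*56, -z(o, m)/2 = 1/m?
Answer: 38661550778/217 ≈ 1.7816e+8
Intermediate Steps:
z(o, m) = -2/m
l = 7448 (l = 133*56 = 7448)
(l + z(-174, -217))*(27238 - 3317) = (7448 - 2/(-217))*(27238 - 3317) = (7448 - 2*(-1/217))*23921 = (7448 + 2/217)*23921 = (1616218/217)*23921 = 38661550778/217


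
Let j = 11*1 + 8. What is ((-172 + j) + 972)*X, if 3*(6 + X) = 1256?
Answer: 337974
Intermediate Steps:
X = 1238/3 (X = -6 + (⅓)*1256 = -6 + 1256/3 = 1238/3 ≈ 412.67)
j = 19 (j = 11 + 8 = 19)
((-172 + j) + 972)*X = ((-172 + 19) + 972)*(1238/3) = (-153 + 972)*(1238/3) = 819*(1238/3) = 337974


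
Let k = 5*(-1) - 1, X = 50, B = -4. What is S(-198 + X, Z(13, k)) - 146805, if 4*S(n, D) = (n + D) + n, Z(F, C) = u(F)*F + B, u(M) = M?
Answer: -587351/4 ≈ -1.4684e+5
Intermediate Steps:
k = -6 (k = -5 - 1 = -6)
Z(F, C) = -4 + F² (Z(F, C) = F*F - 4 = F² - 4 = -4 + F²)
S(n, D) = n/2 + D/4 (S(n, D) = ((n + D) + n)/4 = ((D + n) + n)/4 = (D + 2*n)/4 = n/2 + D/4)
S(-198 + X, Z(13, k)) - 146805 = ((-198 + 50)/2 + (-4 + 13²)/4) - 146805 = ((½)*(-148) + (-4 + 169)/4) - 146805 = (-74 + (¼)*165) - 146805 = (-74 + 165/4) - 146805 = -131/4 - 146805 = -587351/4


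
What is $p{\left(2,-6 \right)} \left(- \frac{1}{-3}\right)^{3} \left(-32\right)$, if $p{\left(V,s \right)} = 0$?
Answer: $0$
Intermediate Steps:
$p{\left(2,-6 \right)} \left(- \frac{1}{-3}\right)^{3} \left(-32\right) = 0 \left(- \frac{1}{-3}\right)^{3} \left(-32\right) = 0 \left(\left(-1\right) \left(- \frac{1}{3}\right)\right)^{3} \left(-32\right) = \frac{0}{27} \left(-32\right) = 0 \cdot \frac{1}{27} \left(-32\right) = 0 \left(-32\right) = 0$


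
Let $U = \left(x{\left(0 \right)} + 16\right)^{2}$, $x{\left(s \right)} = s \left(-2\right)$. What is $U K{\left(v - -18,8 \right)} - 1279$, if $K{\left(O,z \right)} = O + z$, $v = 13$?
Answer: $8705$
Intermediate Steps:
$x{\left(s \right)} = - 2 s$
$U = 256$ ($U = \left(\left(-2\right) 0 + 16\right)^{2} = \left(0 + 16\right)^{2} = 16^{2} = 256$)
$U K{\left(v - -18,8 \right)} - 1279 = 256 \left(\left(13 - -18\right) + 8\right) - 1279 = 256 \left(\left(13 + 18\right) + 8\right) - 1279 = 256 \left(31 + 8\right) - 1279 = 256 \cdot 39 - 1279 = 9984 - 1279 = 8705$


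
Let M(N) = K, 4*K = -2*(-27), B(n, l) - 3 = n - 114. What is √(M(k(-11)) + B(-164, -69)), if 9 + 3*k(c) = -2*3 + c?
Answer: I*√1046/2 ≈ 16.171*I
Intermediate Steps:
k(c) = -5 + c/3 (k(c) = -3 + (-2*3 + c)/3 = -3 + (-6 + c)/3 = -3 + (-2 + c/3) = -5 + c/3)
B(n, l) = -111 + n (B(n, l) = 3 + (n - 114) = 3 + (-114 + n) = -111 + n)
K = 27/2 (K = (-2*(-27))/4 = (¼)*54 = 27/2 ≈ 13.500)
M(N) = 27/2
√(M(k(-11)) + B(-164, -69)) = √(27/2 + (-111 - 164)) = √(27/2 - 275) = √(-523/2) = I*√1046/2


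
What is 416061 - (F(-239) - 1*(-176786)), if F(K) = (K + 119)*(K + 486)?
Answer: 268915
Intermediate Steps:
F(K) = (119 + K)*(486 + K)
416061 - (F(-239) - 1*(-176786)) = 416061 - ((57834 + (-239)² + 605*(-239)) - 1*(-176786)) = 416061 - ((57834 + 57121 - 144595) + 176786) = 416061 - (-29640 + 176786) = 416061 - 1*147146 = 416061 - 147146 = 268915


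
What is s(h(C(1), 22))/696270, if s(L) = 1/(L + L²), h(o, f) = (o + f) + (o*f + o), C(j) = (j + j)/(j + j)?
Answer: 1/1505335740 ≈ 6.6430e-10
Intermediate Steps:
C(j) = 1 (C(j) = (2*j)/((2*j)) = (2*j)*(1/(2*j)) = 1)
h(o, f) = f + 2*o + f*o (h(o, f) = (f + o) + (f*o + o) = (f + o) + (o + f*o) = f + 2*o + f*o)
s(h(C(1), 22))/696270 = (1/((22 + 2*1 + 22*1)*(1 + (22 + 2*1 + 22*1))))/696270 = (1/((22 + 2 + 22)*(1 + (22 + 2 + 22))))*(1/696270) = (1/(46*(1 + 46)))*(1/696270) = ((1/46)/47)*(1/696270) = ((1/46)*(1/47))*(1/696270) = (1/2162)*(1/696270) = 1/1505335740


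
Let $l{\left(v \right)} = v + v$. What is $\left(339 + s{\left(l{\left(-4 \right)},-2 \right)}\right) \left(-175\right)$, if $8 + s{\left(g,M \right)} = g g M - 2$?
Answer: $-35175$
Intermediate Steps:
$l{\left(v \right)} = 2 v$
$s{\left(g,M \right)} = -10 + M g^{2}$ ($s{\left(g,M \right)} = -8 + \left(g g M - 2\right) = -8 + \left(g^{2} M - 2\right) = -8 + \left(M g^{2} - 2\right) = -8 + \left(-2 + M g^{2}\right) = -10 + M g^{2}$)
$\left(339 + s{\left(l{\left(-4 \right)},-2 \right)}\right) \left(-175\right) = \left(339 - \left(10 + 2 \left(2 \left(-4\right)\right)^{2}\right)\right) \left(-175\right) = \left(339 - \left(10 + 2 \left(-8\right)^{2}\right)\right) \left(-175\right) = \left(339 - 138\right) \left(-175\right) = 201 \left(-175\right) = -35175$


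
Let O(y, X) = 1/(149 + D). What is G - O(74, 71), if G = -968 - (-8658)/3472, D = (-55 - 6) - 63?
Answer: -41904711/43400 ≈ -965.55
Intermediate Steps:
D = -124 (D = -61 - 63 = -124)
G = -1676119/1736 (G = -968 - (-8658)/3472 = -968 - 1*(-4329/1736) = -968 + 4329/1736 = -1676119/1736 ≈ -965.51)
O(y, X) = 1/25 (O(y, X) = 1/(149 - 124) = 1/25)
G - O(74, 71) = -1676119/1736 - 1*1/25 = -1676119/1736 - 1/25 = -41904711/43400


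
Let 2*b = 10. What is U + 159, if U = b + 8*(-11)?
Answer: 76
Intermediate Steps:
b = 5 (b = (1/2)*10 = 5)
U = -83 (U = 5 + 8*(-11) = 5 - 88 = -83)
U + 159 = -83 + 159 = 76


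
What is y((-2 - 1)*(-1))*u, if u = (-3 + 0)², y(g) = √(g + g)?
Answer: 9*√6 ≈ 22.045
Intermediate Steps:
y(g) = √2*√g (y(g) = √(2*g) = √2*√g)
u = 9 (u = (-3)² = 9)
y((-2 - 1)*(-1))*u = (√2*√((-2 - 1)*(-1)))*9 = (√2*√(-3*(-1)))*9 = (√2*√3)*9 = √6*9 = 9*√6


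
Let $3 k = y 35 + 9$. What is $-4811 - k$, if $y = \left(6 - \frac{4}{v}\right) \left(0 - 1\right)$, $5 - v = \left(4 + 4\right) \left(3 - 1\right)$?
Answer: $- \frac{156412}{33} \approx -4739.8$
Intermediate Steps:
$v = -11$ ($v = 5 - \left(4 + 4\right) \left(3 - 1\right) = 5 - 8 \cdot 2 = 5 - 16 = -11$)
$y = - \frac{70}{11}$ ($y = \left(6 - \frac{4}{-11}\right) \left(0 - 1\right) = \left(6 - - \frac{4}{11}\right) \left(-1\right) = \left(6 + \frac{4}{11}\right) \left(-1\right) = \frac{70}{11} \left(-1\right) = - \frac{70}{11} \approx -6.3636$)
$k = - \frac{2351}{33}$ ($k = \frac{\left(- \frac{70}{11}\right) 35 + 9}{3} = \frac{- \frac{2450}{11} + 9}{3} = \frac{1}{3} \left(- \frac{2351}{11}\right) = - \frac{2351}{33} \approx -71.242$)
$-4811 - k = -4811 - - \frac{2351}{33} = -4811 + \frac{2351}{33} = - \frac{156412}{33}$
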